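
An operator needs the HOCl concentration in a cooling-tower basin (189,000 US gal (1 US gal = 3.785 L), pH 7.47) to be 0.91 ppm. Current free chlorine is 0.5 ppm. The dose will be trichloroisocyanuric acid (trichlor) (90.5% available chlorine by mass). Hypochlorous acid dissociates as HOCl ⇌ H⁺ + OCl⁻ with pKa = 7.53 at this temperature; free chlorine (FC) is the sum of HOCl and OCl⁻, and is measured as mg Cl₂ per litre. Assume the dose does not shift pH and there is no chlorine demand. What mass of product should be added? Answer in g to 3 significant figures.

951 g

Volume: 189,000 US gal × 3.785 L/gal = 715,365 L.
[OCl⁻]/[HOCl] = 10^(pH − pKa) = 10^(7.47 − 7.53) = 0.871; fraction as HOCl = 1/(1 + 0.871) = 0.5345.
Free chlorine required for 0.91 ppm HOCl: 0.91 / 0.5345 = 1.703 ppm.
FC to add: 1.703 − 0.5 = 1.203 mg/L as Cl₂.
Cl₂ equivalent: 1.203 mg/L × 715,365 L = 860.3 g.
Product at 90.5% available Cl: 860.3 / 0.905 = 950.6 g.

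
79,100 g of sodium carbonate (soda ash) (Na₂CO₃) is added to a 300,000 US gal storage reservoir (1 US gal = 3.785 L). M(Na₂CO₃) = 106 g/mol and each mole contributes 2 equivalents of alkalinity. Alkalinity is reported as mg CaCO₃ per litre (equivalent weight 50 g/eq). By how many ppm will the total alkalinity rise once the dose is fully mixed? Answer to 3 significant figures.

65.7 ppm

Volume: 300,000 US gal × 3.785 L/gal = 1,135,500 L.
Moles of Na₂CO₃: 79,100 g ÷ 106 g/mol = 746.2 mol → 1492 eq of alkalinity.
As CaCO₃: 1492 eq × 50 g/eq = 74,620 g.
Rise: 74,620 g / 1,135,500 L × 1000 = 65.72 mg/L.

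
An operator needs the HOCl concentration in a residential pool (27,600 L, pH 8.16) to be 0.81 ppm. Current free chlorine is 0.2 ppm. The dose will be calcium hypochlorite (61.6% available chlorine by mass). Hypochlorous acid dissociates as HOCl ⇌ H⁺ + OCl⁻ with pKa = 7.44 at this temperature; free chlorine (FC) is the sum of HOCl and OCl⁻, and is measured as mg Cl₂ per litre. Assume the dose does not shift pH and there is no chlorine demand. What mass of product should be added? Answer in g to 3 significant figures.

218 g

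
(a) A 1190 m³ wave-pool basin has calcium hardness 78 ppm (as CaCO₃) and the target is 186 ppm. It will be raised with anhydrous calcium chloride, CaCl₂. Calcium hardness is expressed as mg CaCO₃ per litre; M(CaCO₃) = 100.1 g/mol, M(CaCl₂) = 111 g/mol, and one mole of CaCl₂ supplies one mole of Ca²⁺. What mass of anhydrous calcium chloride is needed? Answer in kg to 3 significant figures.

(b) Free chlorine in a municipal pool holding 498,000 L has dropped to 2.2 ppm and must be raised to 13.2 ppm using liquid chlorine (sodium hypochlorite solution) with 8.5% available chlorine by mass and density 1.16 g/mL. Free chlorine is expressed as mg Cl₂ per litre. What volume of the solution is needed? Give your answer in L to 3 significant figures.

(a) 143 kg; (b) 55.6 L

(a) Volume: 1190 m³ = 1,190,000 L.
(a) Hardness to add: (186 − 78) = 108 mg/L as CaCO₃ × 1,190,000 L = 128,500 g as CaCO₃.
(a) Moles of Ca²⁺ (1 mol Ca²⁺ ≡ 1 mol CaCO₃): 128,500 / 100.1 g/mol = 1284 mol.
(a) Mass of CaCl₂: 1284 × 111 = 142,500 g.

(b) Chlorine deficit: 13.2 − 2.2 = 11 ppm = 11 mg/L as Cl₂.
(b) Cl₂ equivalent needed: 11 mg/L × 498,000 L = 5,478,000 mg = 5478 g.
(b) Product at 8.5% available chlorine: 5478 / 0.085 = 64,450 g.
(b) Volume at density 1.16 g/mL: 64,450 g ÷ 1.16 g/mL = 55,560 mL.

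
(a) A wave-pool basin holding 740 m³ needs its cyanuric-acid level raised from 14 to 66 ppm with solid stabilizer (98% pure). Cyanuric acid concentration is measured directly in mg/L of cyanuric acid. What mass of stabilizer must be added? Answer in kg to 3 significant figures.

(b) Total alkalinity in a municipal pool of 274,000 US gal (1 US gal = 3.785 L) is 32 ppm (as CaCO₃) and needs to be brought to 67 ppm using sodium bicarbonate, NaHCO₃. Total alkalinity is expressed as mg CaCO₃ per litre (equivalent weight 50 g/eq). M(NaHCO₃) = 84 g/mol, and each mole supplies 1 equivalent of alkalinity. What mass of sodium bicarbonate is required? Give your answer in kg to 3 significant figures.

(a) Volume: 740 m³ = 740,000 L.
(a) CYA to add: (66 − 14) = 52 mg/L × 740,000 L = 38,480 g cyanuric acid.
(a) At 98% purity: 38,480 / 0.98 = 39,270 g product.

(b) Volume: 274,000 US gal × 3.785 L/gal = 1,037,090 L.
(b) Alkalinity to add: (67 − 32) = 35 mg/L as CaCO₃ × 1,037,090 L = 36,300 g as CaCO₃.
(b) Equivalents: 36,300 g ÷ 50 g/eq = 726 eq.
(b) NaHCO₃ supplies 1 eq per mole → 726 mol.
(b) Mass: 726 mol × 84 g/mol = 60,980 g.

(a) 39.3 kg; (b) 61.0 kg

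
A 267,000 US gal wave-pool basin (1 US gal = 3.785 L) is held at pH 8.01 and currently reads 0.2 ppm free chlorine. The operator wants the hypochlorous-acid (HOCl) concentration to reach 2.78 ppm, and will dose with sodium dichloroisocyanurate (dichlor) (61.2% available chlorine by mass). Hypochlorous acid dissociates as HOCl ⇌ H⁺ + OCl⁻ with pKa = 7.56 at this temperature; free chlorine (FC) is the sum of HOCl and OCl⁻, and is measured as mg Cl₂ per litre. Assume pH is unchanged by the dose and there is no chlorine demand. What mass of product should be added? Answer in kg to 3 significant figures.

Volume: 267,000 US gal × 3.785 L/gal = 1,010,595 L.
[OCl⁻]/[HOCl] = 10^(pH − pKa) = 10^(8.01 − 7.56) = 2.818; fraction as HOCl = 1/(1 + 2.818) = 0.2619.
Free chlorine required for 2.78 ppm HOCl: 2.78 / 0.2619 = 10.62 ppm.
FC to add: 10.62 − 0.2 = 10.42 mg/L as Cl₂.
Cl₂ equivalent: 10.42 mg/L × 1,010,595 L = 10,530 g.
Product at 61.2% available Cl: 10,530 / 0.612 = 17,200 g.

17.2 kg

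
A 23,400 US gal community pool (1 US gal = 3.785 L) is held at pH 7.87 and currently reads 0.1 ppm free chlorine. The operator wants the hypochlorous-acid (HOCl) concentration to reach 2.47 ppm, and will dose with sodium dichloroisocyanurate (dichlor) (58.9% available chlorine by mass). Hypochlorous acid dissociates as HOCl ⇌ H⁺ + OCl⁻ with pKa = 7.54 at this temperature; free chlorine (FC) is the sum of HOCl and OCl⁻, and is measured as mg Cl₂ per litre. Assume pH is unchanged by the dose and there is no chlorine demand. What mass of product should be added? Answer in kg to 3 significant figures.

Volume: 23,400 US gal × 3.785 L/gal = 88,569 L.
[OCl⁻]/[HOCl] = 10^(pH − pKa) = 10^(7.87 − 7.54) = 2.138; fraction as HOCl = 1/(1 + 2.138) = 0.3187.
Free chlorine required for 2.47 ppm HOCl: 2.47 / 0.3187 = 7.751 ppm.
FC to add: 7.751 − 0.1 = 7.651 mg/L as Cl₂.
Cl₂ equivalent: 7.651 mg/L × 88,569 L = 677.6 g.
Product at 58.9% available Cl: 677.6 / 0.589 = 1150 g.

1.15 kg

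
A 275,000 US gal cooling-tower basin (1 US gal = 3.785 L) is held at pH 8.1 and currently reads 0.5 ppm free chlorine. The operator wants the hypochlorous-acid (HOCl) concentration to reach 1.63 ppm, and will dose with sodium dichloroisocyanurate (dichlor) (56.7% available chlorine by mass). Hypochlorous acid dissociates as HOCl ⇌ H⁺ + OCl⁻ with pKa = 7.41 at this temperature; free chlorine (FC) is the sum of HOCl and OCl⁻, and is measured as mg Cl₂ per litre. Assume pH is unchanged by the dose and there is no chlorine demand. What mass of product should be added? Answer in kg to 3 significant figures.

16.7 kg

Volume: 275,000 US gal × 3.785 L/gal = 1,040,875 L.
[OCl⁻]/[HOCl] = 10^(pH − pKa) = 10^(8.1 − 7.41) = 4.898; fraction as HOCl = 1/(1 + 4.898) = 0.1696.
Free chlorine required for 1.63 ppm HOCl: 1.63 / 0.1696 = 9.613 ppm.
FC to add: 9.613 − 0.5 = 9.113 mg/L as Cl₂.
Cl₂ equivalent: 9.113 mg/L × 1,040,875 L = 9486 g.
Product at 56.7% available Cl: 9486 / 0.567 = 16,730 g.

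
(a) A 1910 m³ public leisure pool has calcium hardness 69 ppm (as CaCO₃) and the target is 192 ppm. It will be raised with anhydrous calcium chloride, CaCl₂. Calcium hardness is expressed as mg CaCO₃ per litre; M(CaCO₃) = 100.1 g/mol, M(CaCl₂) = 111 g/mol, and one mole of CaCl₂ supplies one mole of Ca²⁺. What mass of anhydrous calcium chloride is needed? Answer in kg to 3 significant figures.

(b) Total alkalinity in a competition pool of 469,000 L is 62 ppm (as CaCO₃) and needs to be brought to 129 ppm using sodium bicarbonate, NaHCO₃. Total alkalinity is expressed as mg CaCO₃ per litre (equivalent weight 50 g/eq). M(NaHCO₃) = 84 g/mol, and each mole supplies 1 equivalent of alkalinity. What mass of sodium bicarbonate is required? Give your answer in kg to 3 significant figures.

(a) 261 kg; (b) 52.8 kg

(a) Volume: 1910 m³ = 1,910,000 L.
(a) Hardness to add: (192 − 69) = 123 mg/L as CaCO₃ × 1,910,000 L = 234,900 g as CaCO₃.
(a) Moles of Ca²⁺ (1 mol Ca²⁺ ≡ 1 mol CaCO₃): 234,900 / 100.1 g/mol = 2347 mol.
(a) Mass of CaCl₂: 2347 × 111 = 260,500 g.

(b) Alkalinity to add: (129 − 62) = 67 mg/L as CaCO₃ × 469,000 L = 31,420 g as CaCO₃.
(b) Equivalents: 31,420 g ÷ 50 g/eq = 628.5 eq.
(b) NaHCO₃ supplies 1 eq per mole → 628.5 mol.
(b) Mass: 628.5 mol × 84 g/mol = 52,790 g.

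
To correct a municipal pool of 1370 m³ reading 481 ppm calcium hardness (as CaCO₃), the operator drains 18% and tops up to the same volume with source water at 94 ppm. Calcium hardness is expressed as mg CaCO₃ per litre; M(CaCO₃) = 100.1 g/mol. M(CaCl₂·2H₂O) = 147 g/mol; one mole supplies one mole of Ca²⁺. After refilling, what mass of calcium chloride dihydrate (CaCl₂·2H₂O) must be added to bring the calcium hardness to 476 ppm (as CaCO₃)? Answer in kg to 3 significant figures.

Volume: 1370 m³ = 1,370,000 L.
After draining 18% and refilling: 481 × 0.82 + 94 × 0.18 = 411.34 ppm.
Deficit to target: 476 − 411.34 = 64.66 mg/L.
As CaCO₃: 64.66 mg/L × 1,370,000 L = 88,580 g; ÷ 100.1 = 885 mol Ca²⁺.
Mass: 885 × 147 = 130,100 g.

130 kg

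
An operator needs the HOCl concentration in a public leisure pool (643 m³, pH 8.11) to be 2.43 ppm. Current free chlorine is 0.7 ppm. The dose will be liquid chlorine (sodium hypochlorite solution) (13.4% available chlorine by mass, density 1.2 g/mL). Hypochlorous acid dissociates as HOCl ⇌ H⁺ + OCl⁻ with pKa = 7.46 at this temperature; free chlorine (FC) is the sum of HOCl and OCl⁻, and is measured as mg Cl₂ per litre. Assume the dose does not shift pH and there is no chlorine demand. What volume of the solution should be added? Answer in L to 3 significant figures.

50.3 L

Volume: 643 m³ = 643,000 L.
[OCl⁻]/[HOCl] = 10^(pH − pKa) = 10^(8.11 − 7.46) = 4.467; fraction as HOCl = 1/(1 + 4.467) = 0.1829.
Free chlorine required for 2.43 ppm HOCl: 2.43 / 0.1829 = 13.28 ppm.
FC to add: 13.28 − 0.7 = 12.58 mg/L as Cl₂.
Cl₂ equivalent: 12.58 mg/L × 643,000 L = 8092 g.
Product at 13.4% available Cl: 8092 / 0.134 = 60,390 g.
Volume: 60,390 g ÷ 1.2 g/mL = 50,320 mL.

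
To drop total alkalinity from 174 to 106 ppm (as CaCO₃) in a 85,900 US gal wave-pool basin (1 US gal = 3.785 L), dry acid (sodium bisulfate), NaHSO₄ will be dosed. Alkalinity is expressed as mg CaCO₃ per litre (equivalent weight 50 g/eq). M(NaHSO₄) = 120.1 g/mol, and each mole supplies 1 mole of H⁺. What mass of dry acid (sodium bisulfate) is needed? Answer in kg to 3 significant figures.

Volume: 85,900 US gal × 3.785 L/gal = 325,132 L.
Alkalinity to neutralize: (174 − 106) = 68 mg/L as CaCO₃ × 325,132 L = 22,110 g as CaCO₃.
Equivalents of H⁺ required: 22,110 ÷ 50 g/eq = 442.2 eq = 442.2 mol NaHSO₄.
Mass of NaHSO₄: 442.2 × 120.1 = 53,110 g.

53.1 kg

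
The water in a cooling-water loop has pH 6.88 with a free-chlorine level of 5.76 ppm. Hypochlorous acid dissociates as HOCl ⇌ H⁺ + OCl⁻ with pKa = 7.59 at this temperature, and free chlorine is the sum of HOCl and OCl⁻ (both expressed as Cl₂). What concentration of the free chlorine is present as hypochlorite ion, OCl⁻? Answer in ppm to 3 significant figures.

[OCl⁻]/[HOCl] = 10^(pH − pKa) = 10^(6.88 − 7.59) = 10^-0.71 = 0.195.
Fraction as HOCl = 1 / (1 + 0.195) = 0.8368.
OCl⁻ = (1 − 0.8368) × 5.76 ppm = 0.9399 ppm.

0.940 ppm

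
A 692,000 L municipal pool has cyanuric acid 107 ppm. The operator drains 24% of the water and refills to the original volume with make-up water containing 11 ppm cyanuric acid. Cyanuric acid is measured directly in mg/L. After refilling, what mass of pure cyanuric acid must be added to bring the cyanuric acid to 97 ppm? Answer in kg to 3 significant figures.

After draining 24% and refilling: 107 × 0.76 + 11 × 0.24 = 83.96 ppm.
Deficit to target: 97 − 83.96 = 13.04 mg/L.
Mass: 13.04 mg/L × 692,000 L = 9024 g cyanuric acid.

9.02 kg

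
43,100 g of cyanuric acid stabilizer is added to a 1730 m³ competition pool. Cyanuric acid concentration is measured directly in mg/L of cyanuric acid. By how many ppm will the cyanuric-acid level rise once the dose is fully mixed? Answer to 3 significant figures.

24.9 ppm

Volume: 1730 m³ = 1,730,000 L.
Rise: 43,100 g / 1,730,000 L × 1000 = 24.91 mg/L.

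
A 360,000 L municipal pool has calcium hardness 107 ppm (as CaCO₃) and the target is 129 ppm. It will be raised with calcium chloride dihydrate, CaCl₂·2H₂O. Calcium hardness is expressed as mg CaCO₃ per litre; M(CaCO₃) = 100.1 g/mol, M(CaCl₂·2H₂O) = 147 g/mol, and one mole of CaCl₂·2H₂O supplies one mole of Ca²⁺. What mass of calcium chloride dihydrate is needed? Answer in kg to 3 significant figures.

Hardness to add: (129 − 107) = 22 mg/L as CaCO₃ × 360,000 L = 7920 g as CaCO₃.
Moles of Ca²⁺ (1 mol Ca²⁺ ≡ 1 mol CaCO₃): 7920 / 100.1 g/mol = 79.12 mol.
Mass of CaCl₂·2H₂O: 79.12 × 147 = 11,630 g.

11.6 kg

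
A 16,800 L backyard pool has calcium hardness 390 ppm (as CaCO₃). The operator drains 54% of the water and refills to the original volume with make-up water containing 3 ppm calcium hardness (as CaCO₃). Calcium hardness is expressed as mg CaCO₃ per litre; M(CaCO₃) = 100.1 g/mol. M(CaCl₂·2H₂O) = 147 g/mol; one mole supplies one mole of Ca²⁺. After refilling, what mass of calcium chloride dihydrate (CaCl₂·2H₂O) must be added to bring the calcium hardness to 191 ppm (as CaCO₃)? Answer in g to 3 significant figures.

After draining 54% and refilling: 390 × 0.46 + 3 × 0.54 = 181.02 ppm.
Deficit to target: 191 − 181.02 = 9.98 mg/L.
As CaCO₃: 9.98 mg/L × 16,800 L = 167.7 g; ÷ 100.1 = 1.675 mol Ca²⁺.
Mass: 1.675 × 147 = 246.2 g.

246 g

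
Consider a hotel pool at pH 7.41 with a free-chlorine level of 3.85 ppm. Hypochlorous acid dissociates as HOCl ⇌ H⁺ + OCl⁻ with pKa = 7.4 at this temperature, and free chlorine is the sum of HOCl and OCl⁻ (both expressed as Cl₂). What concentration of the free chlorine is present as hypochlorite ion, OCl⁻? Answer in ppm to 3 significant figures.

[OCl⁻]/[HOCl] = 10^(pH − pKa) = 10^(7.41 − 7.4) = 10^0.01 = 1.023.
Fraction as HOCl = 1 / (1 + 1.023) = 0.4942.
OCl⁻ = (1 − 0.4942) × 3.85 ppm = 1.947 ppm.

1.95 ppm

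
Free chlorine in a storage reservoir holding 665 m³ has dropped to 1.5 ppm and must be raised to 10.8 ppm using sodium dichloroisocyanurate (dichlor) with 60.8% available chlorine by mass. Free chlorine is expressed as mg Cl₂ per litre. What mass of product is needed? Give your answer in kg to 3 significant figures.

Volume: 665 m³ = 665,000 L.
Chlorine deficit: 10.8 − 1.5 = 9.3 ppm = 9.3 mg/L as Cl₂.
Cl₂ equivalent needed: 9.3 mg/L × 665,000 L = 6,185,000 mg = 6185 g.
Product at 60.8% available chlorine: 6185 / 0.608 = 10,170 g.

10.2 kg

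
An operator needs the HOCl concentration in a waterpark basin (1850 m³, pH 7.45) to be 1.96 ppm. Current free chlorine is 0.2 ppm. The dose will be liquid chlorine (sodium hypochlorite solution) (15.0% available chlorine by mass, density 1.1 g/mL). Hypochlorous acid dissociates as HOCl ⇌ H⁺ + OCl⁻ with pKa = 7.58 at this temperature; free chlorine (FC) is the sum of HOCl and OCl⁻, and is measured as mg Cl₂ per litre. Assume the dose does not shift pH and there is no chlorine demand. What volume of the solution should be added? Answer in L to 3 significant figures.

36.0 L

Volume: 1850 m³ = 1,850,000 L.
[OCl⁻]/[HOCl] = 10^(pH − pKa) = 10^(7.45 − 7.58) = 0.7413; fraction as HOCl = 1/(1 + 0.7413) = 0.5743.
Free chlorine required for 1.96 ppm HOCl: 1.96 / 0.5743 = 3.413 ppm.
FC to add: 3.413 − 0.2 = 3.213 mg/L as Cl₂.
Cl₂ equivalent: 3.213 mg/L × 1,850,000 L = 5944 g.
Product at 15.0% available Cl: 5944 / 0.15 = 39,630 g.
Volume: 39,630 g ÷ 1.1 g/mL = 36,020 mL.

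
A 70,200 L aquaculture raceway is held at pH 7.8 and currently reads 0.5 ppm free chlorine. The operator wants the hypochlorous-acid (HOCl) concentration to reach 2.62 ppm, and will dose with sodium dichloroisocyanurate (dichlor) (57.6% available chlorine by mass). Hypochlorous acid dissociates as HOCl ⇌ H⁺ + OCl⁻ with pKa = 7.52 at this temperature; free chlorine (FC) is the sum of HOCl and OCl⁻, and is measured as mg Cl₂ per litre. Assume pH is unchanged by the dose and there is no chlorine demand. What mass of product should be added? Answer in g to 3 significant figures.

867 g

[OCl⁻]/[HOCl] = 10^(pH − pKa) = 10^(7.8 − 7.52) = 1.905; fraction as HOCl = 1/(1 + 1.905) = 0.3442.
Free chlorine required for 2.62 ppm HOCl: 2.62 / 0.3442 = 7.612 ppm.
FC to add: 7.612 − 0.5 = 7.112 mg/L as Cl₂.
Cl₂ equivalent: 7.112 mg/L × 70,200 L = 499.3 g.
Product at 57.6% available Cl: 499.3 / 0.576 = 866.8 g.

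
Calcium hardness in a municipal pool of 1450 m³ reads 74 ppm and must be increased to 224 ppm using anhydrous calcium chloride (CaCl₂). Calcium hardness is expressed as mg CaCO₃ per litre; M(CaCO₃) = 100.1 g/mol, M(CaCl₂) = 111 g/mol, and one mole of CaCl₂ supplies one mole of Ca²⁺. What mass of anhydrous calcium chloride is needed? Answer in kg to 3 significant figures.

Volume: 1450 m³ = 1,450,000 L.
Hardness to add: (224 − 74) = 150 mg/L as CaCO₃ × 1,450,000 L = 217,500 g as CaCO₃.
Moles of Ca²⁺ (1 mol Ca²⁺ ≡ 1 mol CaCO₃): 217,500 / 100.1 g/mol = 2173 mol.
Mass of CaCl₂: 2173 × 111 = 241,200 g.

241 kg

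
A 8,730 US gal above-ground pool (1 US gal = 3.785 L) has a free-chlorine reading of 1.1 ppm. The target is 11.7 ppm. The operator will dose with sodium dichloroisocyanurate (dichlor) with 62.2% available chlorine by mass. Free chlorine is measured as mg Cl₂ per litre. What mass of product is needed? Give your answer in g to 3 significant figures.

563 g

Volume: 8,730 US gal × 3.785 L/gal = 33,043 L.
Chlorine deficit: 11.7 − 1.1 = 10.6 ppm = 10.6 mg/L as Cl₂.
Cl₂ equivalent needed: 10.6 mg/L × 33,043 L = 350,300 mg = 350.3 g.
Product at 62.2% available chlorine: 350.3 / 0.622 = 563.1 g.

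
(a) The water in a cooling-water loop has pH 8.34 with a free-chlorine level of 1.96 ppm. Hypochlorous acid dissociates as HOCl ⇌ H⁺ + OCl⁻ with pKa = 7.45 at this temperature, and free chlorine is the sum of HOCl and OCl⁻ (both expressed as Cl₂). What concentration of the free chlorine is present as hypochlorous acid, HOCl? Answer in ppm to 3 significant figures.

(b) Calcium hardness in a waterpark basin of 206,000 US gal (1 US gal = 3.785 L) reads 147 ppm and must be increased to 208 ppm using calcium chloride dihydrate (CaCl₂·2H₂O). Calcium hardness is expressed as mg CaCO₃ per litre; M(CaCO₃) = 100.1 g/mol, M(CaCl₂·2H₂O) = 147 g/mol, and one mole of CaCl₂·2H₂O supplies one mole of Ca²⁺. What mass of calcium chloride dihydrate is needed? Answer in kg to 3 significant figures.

(a) 0.224 ppm; (b) 69.8 kg

(a) [OCl⁻]/[HOCl] = 10^(pH − pKa) = 10^(8.34 − 7.45) = 10^0.89 = 7.762.
(a) Fraction as HOCl = 1 / (1 + 7.762) = 0.1141.
(a) HOCl = 0.1141 × 1.96 ppm = 0.2237 ppm.

(b) Volume: 206,000 US gal × 3.785 L/gal = 779,710 L.
(b) Hardness to add: (208 − 147) = 61 mg/L as CaCO₃ × 779,710 L = 47,560 g as CaCO₃.
(b) Moles of Ca²⁺ (1 mol Ca²⁺ ≡ 1 mol CaCO₃): 47,560 / 100.1 g/mol = 475.1 mol.
(b) Mass of CaCl₂·2H₂O: 475.1 × 147 = 69,850 g.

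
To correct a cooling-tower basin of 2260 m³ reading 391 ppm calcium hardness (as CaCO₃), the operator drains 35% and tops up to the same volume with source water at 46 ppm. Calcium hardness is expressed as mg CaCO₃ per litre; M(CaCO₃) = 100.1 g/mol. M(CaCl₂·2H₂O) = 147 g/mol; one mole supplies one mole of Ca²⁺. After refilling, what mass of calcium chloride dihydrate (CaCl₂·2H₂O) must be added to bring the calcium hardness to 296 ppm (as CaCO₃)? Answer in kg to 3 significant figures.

Volume: 2260 m³ = 2,260,000 L.
After draining 35% and refilling: 391 × 0.65 + 46 × 0.35 = 270.25 ppm.
Deficit to target: 296 − 270.25 = 25.75 mg/L.
As CaCO₃: 25.75 mg/L × 2,260,000 L = 58,200 g; ÷ 100.1 = 581.4 mol Ca²⁺.
Mass: 581.4 × 147 = 85,460 g.

85.5 kg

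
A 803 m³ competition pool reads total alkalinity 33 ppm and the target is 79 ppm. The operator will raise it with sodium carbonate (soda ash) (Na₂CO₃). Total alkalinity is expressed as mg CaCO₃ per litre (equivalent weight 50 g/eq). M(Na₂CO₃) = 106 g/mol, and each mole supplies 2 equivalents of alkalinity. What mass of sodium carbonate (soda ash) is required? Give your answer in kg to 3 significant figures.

39.2 kg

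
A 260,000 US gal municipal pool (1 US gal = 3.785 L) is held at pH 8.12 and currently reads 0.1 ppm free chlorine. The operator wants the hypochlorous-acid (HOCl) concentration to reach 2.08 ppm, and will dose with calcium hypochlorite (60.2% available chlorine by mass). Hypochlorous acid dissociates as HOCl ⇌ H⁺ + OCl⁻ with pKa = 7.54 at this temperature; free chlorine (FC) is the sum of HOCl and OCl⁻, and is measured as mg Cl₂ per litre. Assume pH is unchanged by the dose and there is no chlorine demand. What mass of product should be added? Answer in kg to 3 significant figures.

16.2 kg

Volume: 260,000 US gal × 3.785 L/gal = 984,100 L.
[OCl⁻]/[HOCl] = 10^(pH − pKa) = 10^(8.12 − 7.54) = 3.802; fraction as HOCl = 1/(1 + 3.802) = 0.2083.
Free chlorine required for 2.08 ppm HOCl: 2.08 / 0.2083 = 9.988 ppm.
FC to add: 9.988 − 0.1 = 9.888 mg/L as Cl₂.
Cl₂ equivalent: 9.888 mg/L × 984,100 L = 9731 g.
Product at 60.2% available Cl: 9731 / 0.602 = 16,160 g.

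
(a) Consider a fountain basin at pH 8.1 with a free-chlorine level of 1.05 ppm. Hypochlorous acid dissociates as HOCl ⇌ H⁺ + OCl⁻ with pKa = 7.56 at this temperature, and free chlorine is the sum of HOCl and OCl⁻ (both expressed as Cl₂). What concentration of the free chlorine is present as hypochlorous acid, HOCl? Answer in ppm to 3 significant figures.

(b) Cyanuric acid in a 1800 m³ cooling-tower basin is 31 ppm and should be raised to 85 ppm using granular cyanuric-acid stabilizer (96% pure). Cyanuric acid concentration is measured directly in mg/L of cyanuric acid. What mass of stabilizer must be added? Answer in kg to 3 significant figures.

(a) 0.235 ppm; (b) 101 kg

(a) [OCl⁻]/[HOCl] = 10^(pH − pKa) = 10^(8.1 − 7.56) = 10^0.54 = 3.467.
(a) Fraction as HOCl = 1 / (1 + 3.467) = 0.2238.
(a) HOCl = 0.2238 × 1.05 ppm = 0.235 ppm.

(b) Volume: 1800 m³ = 1,800,000 L.
(b) CYA to add: (85 − 31) = 54 mg/L × 1,800,000 L = 97,200 g cyanuric acid.
(b) At 96% purity: 97,200 / 0.96 = 101,200 g product.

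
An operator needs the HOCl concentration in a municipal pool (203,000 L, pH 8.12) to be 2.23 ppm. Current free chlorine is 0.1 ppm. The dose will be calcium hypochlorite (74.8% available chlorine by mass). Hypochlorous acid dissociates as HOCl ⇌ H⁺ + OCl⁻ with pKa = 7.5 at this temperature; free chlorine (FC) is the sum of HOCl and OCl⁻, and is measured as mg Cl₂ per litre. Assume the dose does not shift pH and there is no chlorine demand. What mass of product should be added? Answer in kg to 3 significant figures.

[OCl⁻]/[HOCl] = 10^(pH − pKa) = 10^(8.12 − 7.5) = 4.169; fraction as HOCl = 1/(1 + 4.169) = 0.1935.
Free chlorine required for 2.23 ppm HOCl: 2.23 / 0.1935 = 11.53 ppm.
FC to add: 11.53 − 0.1 = 11.43 mg/L as Cl₂.
Cl₂ equivalent: 11.43 mg/L × 203,000 L = 2320 g.
Product at 74.8% available Cl: 2320 / 0.748 = 3101 g.

3.10 kg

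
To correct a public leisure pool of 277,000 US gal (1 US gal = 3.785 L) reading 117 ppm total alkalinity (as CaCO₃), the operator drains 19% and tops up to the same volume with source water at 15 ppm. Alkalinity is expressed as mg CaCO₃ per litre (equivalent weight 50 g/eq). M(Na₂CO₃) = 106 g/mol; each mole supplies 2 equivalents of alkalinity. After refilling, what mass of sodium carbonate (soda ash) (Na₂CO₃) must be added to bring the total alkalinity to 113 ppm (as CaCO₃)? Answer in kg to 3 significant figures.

17.1 kg

Volume: 277,000 US gal × 3.785 L/gal = 1,048,445 L.
After draining 19% and refilling: 117 × 0.81 + 15 × 0.19 = 97.62 ppm.
Deficit to target: 113 − 97.62 = 15.38 mg/L.
As CaCO₃: 15.38 mg/L × 1,048,445 L = 16,130 g; ÷ 50 g/eq ÷ 2 = 161.3 mol Na₂CO₃.
Mass: 161.3 × 106 = 17,090 g.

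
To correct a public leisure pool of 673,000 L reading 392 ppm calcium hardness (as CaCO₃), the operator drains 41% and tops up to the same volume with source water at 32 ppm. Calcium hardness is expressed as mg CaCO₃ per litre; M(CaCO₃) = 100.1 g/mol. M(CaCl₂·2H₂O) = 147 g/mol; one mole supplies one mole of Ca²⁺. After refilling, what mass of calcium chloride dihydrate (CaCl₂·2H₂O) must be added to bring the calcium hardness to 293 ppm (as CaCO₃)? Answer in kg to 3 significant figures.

After draining 41% and refilling: 392 × 0.59 + 32 × 0.41 = 244.4 ppm.
Deficit to target: 293 − 244.4 = 48.6 mg/L.
As CaCO₃: 48.6 mg/L × 673,000 L = 32,710 g; ÷ 100.1 = 326.8 mol Ca²⁺.
Mass: 326.8 × 147 = 48,030 g.

48.0 kg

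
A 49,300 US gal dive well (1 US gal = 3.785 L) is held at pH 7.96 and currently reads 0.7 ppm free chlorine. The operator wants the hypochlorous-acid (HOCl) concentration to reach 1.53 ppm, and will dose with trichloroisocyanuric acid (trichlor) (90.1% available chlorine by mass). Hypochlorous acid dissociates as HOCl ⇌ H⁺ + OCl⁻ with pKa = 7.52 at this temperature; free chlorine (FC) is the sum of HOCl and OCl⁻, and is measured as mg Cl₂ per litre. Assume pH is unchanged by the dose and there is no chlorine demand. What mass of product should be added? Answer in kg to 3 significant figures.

1.04 kg

Volume: 49,300 US gal × 3.785 L/gal = 186,600 L.
[OCl⁻]/[HOCl] = 10^(pH − pKa) = 10^(7.96 − 7.52) = 2.754; fraction as HOCl = 1/(1 + 2.754) = 0.2664.
Free chlorine required for 1.53 ppm HOCl: 1.53 / 0.2664 = 5.744 ppm.
FC to add: 5.744 − 0.7 = 5.044 mg/L as Cl₂.
Cl₂ equivalent: 5.044 mg/L × 186,600 L = 941.2 g.
Product at 90.1% available Cl: 941.2 / 0.901 = 1045 g.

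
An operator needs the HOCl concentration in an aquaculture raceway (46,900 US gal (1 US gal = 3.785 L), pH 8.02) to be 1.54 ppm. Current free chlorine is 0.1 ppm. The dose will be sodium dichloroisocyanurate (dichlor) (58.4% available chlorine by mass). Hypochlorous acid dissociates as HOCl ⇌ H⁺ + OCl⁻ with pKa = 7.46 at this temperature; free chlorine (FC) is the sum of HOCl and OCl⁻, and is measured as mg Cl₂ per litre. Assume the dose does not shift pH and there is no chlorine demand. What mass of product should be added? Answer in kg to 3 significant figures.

Volume: 46,900 US gal × 3.785 L/gal = 177,516 L.
[OCl⁻]/[HOCl] = 10^(pH − pKa) = 10^(8.02 − 7.46) = 3.631; fraction as HOCl = 1/(1 + 3.631) = 0.2159.
Free chlorine required for 1.54 ppm HOCl: 1.54 / 0.2159 = 7.131 ppm.
FC to add: 7.131 − 0.1 = 7.031 mg/L as Cl₂.
Cl₂ equivalent: 7.031 mg/L × 177,516 L = 1248 g.
Product at 58.4% available Cl: 1248 / 0.584 = 2137 g.

2.14 kg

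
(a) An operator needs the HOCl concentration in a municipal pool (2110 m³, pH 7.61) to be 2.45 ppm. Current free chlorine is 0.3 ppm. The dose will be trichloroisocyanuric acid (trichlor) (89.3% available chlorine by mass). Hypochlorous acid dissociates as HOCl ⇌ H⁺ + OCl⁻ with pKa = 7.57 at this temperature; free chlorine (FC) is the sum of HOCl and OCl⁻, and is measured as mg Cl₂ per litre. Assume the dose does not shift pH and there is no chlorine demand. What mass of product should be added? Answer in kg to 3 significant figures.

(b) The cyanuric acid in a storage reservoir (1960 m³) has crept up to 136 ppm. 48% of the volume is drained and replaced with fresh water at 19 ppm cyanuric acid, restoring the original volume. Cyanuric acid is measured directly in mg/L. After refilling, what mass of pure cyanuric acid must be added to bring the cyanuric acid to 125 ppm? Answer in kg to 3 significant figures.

(a) 11.4 kg; (b) 88.5 kg

(a) Volume: 2110 m³ = 2,110,000 L.
(a) [OCl⁻]/[HOCl] = 10^(pH − pKa) = 10^(7.61 − 7.57) = 1.096; fraction as HOCl = 1/(1 + 1.096) = 0.477.
(a) Free chlorine required for 2.45 ppm HOCl: 2.45 / 0.477 = 5.136 ppm.
(a) FC to add: 5.136 − 0.3 = 4.836 mg/L as Cl₂.
(a) Cl₂ equivalent: 4.836 mg/L × 2,110,000 L = 10,200 g.
(a) Product at 89.3% available Cl: 10,200 / 0.893 = 11,430 g.

(b) Volume: 1960 m³ = 1,960,000 L.
(b) After draining 48% and refilling: 136 × 0.52 + 19 × 0.48 = 79.84 ppm.
(b) Deficit to target: 125 − 79.84 = 45.16 mg/L.
(b) Mass: 45.16 mg/L × 1,960,000 L = 88,510 g cyanuric acid.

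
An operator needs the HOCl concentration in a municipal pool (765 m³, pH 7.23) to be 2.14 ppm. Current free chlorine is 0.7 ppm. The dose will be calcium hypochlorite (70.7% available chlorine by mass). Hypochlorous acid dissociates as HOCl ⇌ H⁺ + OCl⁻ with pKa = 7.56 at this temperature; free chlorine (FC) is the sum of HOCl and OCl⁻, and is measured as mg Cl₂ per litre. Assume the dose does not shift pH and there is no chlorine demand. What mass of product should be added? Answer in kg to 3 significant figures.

2.64 kg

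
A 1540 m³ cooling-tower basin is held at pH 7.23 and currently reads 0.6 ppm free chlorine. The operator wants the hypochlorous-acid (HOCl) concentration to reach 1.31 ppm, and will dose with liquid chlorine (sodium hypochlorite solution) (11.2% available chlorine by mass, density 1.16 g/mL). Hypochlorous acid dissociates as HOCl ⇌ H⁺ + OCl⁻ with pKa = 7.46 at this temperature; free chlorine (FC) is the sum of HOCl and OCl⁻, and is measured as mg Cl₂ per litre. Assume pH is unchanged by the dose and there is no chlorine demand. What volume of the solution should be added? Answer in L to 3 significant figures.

Volume: 1540 m³ = 1,540,000 L.
[OCl⁻]/[HOCl] = 10^(pH − pKa) = 10^(7.23 − 7.46) = 0.5888; fraction as HOCl = 1/(1 + 0.5888) = 0.6294.
Free chlorine required for 1.31 ppm HOCl: 1.31 / 0.6294 = 2.081 ppm.
FC to add: 2.081 − 0.6 = 1.481 mg/L as Cl₂.
Cl₂ equivalent: 1.481 mg/L × 1,540,000 L = 2281 g.
Product at 11.2% available Cl: 2281 / 0.112 = 20,370 g.
Volume: 20,370 g ÷ 1.16 g/mL = 17,560 mL.

17.6 L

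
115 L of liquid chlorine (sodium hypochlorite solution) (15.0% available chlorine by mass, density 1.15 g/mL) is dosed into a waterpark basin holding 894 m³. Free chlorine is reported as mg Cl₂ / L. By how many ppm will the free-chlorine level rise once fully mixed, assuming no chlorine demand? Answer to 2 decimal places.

22.19 ppm

Volume: 894 m³ = 894,000 L.
Mass of solution: 115 L × 1000 mL/L × 1.15 g/mL = 132,200 g.
Available chlorine delivered: 132,200 g × 0.15 = 19,840 g as Cl₂.
Concentration rise: 19,840 g / 894,000 L = 22.19 mg/L = 22.19 ppm.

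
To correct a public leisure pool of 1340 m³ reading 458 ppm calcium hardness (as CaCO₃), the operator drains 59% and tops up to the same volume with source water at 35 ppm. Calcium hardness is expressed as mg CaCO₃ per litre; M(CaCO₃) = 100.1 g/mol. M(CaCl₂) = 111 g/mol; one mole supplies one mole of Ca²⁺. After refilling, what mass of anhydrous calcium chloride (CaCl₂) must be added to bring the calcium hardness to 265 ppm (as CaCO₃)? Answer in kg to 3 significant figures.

84.1 kg

Volume: 1340 m³ = 1,340,000 L.
After draining 59% and refilling: 458 × 0.41 + 35 × 0.59 = 208.43 ppm.
Deficit to target: 265 − 208.43 = 56.57 mg/L.
As CaCO₃: 56.57 mg/L × 1,340,000 L = 75,800 g; ÷ 100.1 = 757.3 mol Ca²⁺.
Mass: 757.3 × 111 = 84,060 g.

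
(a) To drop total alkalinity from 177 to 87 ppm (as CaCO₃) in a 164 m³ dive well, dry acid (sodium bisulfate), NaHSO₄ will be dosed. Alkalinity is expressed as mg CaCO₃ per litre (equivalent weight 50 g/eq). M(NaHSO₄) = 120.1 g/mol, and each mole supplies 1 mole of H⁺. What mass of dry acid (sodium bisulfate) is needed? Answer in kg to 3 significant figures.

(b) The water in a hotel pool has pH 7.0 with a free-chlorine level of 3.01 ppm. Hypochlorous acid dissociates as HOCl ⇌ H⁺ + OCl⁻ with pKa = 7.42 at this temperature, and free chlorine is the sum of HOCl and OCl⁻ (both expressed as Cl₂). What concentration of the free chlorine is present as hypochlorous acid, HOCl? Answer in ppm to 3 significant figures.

(a) 35.5 kg; (b) 2.18 ppm

(a) Volume: 164 m³ = 164,000 L.
(a) Alkalinity to neutralize: (177 − 87) = 90 mg/L as CaCO₃ × 164,000 L = 14,760 g as CaCO₃.
(a) Equivalents of H⁺ required: 14,760 ÷ 50 g/eq = 295.2 eq = 295.2 mol NaHSO₄.
(a) Mass of NaHSO₄: 295.2 × 120.1 = 35,450 g.

(b) [OCl⁻]/[HOCl] = 10^(pH − pKa) = 10^(7.0 − 7.42) = 10^-0.42 = 0.3802.
(b) Fraction as HOCl = 1 / (1 + 0.3802) = 0.7245.
(b) HOCl = 0.7245 × 3.01 ppm = 2.181 ppm.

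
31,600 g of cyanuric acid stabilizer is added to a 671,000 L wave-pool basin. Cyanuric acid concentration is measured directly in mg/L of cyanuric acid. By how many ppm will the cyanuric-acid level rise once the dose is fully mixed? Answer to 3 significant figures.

47.1 ppm

Rise: 31,600 g / 671,000 L × 1000 = 47.09 mg/L.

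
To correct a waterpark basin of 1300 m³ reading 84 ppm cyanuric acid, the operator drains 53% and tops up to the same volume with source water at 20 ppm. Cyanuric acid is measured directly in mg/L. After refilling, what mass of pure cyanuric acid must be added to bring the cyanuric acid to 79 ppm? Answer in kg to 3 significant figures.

Volume: 1300 m³ = 1,300,000 L.
After draining 53% and refilling: 84 × 0.47 + 20 × 0.53 = 50.08 ppm.
Deficit to target: 79 − 50.08 = 28.92 mg/L.
Mass: 28.92 mg/L × 1,300,000 L = 37,600 g cyanuric acid.

37.6 kg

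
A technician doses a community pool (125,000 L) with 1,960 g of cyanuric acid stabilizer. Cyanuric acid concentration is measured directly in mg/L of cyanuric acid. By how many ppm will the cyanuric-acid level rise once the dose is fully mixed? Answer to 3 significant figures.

15.7 ppm

Rise: 1,960 g / 125,000 L × 1000 = 15.68 mg/L.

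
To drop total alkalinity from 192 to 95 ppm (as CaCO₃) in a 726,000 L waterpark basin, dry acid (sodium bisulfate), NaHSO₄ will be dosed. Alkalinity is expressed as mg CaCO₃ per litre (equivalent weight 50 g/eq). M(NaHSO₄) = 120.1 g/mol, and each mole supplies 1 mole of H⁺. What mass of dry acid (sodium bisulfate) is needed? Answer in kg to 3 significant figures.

169 kg

Alkalinity to neutralize: (192 − 95) = 97 mg/L as CaCO₃ × 726,000 L = 70,420 g as CaCO₃.
Equivalents of H⁺ required: 70,420 ÷ 50 g/eq = 1408 eq = 1408 mol NaHSO₄.
Mass of NaHSO₄: 1408 × 120.1 = 169,200 g.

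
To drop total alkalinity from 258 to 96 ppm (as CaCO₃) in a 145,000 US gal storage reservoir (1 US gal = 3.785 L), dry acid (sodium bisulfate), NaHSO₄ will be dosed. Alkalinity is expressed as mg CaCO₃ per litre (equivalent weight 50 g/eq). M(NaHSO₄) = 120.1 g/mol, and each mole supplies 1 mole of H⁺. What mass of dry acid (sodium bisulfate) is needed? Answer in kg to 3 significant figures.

214 kg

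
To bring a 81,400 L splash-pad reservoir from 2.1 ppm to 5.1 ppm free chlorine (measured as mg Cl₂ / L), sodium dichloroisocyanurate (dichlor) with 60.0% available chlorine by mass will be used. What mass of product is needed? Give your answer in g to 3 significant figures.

407 g

Chlorine deficit: 5.1 − 2.1 = 3 ppm = 3 mg/L as Cl₂.
Cl₂ equivalent needed: 3 mg/L × 81,400 L = 244,200 mg = 244.2 g.
Product at 60.0% available chlorine: 244.2 / 0.6 = 407 g.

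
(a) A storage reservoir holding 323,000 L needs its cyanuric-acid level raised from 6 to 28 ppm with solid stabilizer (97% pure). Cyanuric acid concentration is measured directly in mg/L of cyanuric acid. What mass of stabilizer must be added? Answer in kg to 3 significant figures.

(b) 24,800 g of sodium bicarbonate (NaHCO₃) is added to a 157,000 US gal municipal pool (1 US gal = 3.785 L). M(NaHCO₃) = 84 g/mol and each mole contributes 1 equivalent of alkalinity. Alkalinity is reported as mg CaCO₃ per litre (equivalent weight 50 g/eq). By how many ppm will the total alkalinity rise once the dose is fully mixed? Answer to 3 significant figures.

(a) 7.33 kg; (b) 24.8 ppm

(a) CYA to add: (28 − 6) = 22 mg/L × 323,000 L = 7106 g cyanuric acid.
(a) At 97% purity: 7106 / 0.97 = 7326 g product.

(b) Volume: 157,000 US gal × 3.785 L/gal = 594,245 L.
(b) Moles of NaHCO₃: 24,800 g ÷ 84 g/mol = 295.2 mol → 295.2 eq of alkalinity.
(b) As CaCO₃: 295.2 eq × 50 g/eq = 14,760 g.
(b) Rise: 14,760 g / 594,245 L × 1000 = 24.84 mg/L.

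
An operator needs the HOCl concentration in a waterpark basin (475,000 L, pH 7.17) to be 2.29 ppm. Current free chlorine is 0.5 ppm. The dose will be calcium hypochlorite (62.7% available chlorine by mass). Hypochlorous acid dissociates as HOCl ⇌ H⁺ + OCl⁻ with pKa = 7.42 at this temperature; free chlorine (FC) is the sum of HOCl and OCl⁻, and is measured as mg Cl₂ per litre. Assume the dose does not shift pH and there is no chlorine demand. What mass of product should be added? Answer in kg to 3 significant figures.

[OCl⁻]/[HOCl] = 10^(pH − pKa) = 10^(7.17 − 7.42) = 0.5623; fraction as HOCl = 1/(1 + 0.5623) = 0.6401.
Free chlorine required for 2.29 ppm HOCl: 2.29 / 0.6401 = 3.578 ppm.
FC to add: 3.578 − 0.5 = 3.078 mg/L as Cl₂.
Cl₂ equivalent: 3.078 mg/L × 475,000 L = 1462 g.
Product at 62.7% available Cl: 1462 / 0.627 = 2332 g.

2.33 kg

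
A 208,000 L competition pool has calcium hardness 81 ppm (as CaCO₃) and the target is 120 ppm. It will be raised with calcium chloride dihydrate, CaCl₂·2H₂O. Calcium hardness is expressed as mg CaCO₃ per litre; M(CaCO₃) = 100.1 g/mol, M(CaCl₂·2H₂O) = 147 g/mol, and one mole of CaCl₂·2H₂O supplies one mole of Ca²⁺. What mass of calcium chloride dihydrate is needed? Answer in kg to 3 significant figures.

11.9 kg

Hardness to add: (120 − 81) = 39 mg/L as CaCO₃ × 208,000 L = 8112 g as CaCO₃.
Moles of Ca²⁺ (1 mol Ca²⁺ ≡ 1 mol CaCO₃): 8112 / 100.1 g/mol = 81.04 mol.
Mass of CaCl₂·2H₂O: 81.04 × 147 = 11,910 g.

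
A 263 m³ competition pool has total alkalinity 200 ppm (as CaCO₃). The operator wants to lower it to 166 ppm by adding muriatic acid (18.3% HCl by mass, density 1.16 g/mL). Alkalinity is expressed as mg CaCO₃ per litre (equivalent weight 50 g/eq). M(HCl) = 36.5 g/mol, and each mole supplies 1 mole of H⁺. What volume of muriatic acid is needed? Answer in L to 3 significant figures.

Volume: 263 m³ = 263,000 L.
Alkalinity to neutralize: (200 − 166) = 34 mg/L as CaCO₃ × 263,000 L = 8942 g as CaCO₃.
Equivalents of H⁺ required: 8942 ÷ 50 g/eq = 178.8 eq = 178.8 mol HCl.
Mass of HCl: 178.8 × 36.5 = 6528 g.
Mass of 18.3% solution: 6528 / 0.183 = 35,670 g.
Volume: 35,670 g ÷ 1.16 g/mL = 30,750 mL.

30.8 L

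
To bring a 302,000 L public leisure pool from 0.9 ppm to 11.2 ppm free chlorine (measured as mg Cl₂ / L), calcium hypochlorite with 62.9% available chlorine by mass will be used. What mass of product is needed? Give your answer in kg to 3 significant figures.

4.95 kg

Chlorine deficit: 11.2 − 0.9 = 10.3 ppm = 10.3 mg/L as Cl₂.
Cl₂ equivalent needed: 10.3 mg/L × 302,000 L = 3,111,000 mg = 3111 g.
Product at 62.9% available chlorine: 3111 / 0.629 = 4945 g.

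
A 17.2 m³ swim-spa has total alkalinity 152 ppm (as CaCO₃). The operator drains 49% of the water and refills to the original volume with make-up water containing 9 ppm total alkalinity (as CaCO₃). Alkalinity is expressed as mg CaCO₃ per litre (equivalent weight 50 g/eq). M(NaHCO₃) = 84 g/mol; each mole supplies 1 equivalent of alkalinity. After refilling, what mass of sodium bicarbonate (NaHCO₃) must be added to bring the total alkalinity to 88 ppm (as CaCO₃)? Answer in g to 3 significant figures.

Volume: 17.2 m³ = 17,200 L.
After draining 49% and refilling: 152 × 0.51 + 9 × 0.49 = 81.93 ppm.
Deficit to target: 88 − 81.93 = 6.07 mg/L.
As CaCO₃: 6.07 mg/L × 17,200 L = 104.4 g; ÷ 50 g/eq ÷ 1 = 2.088 mol NaHCO₃.
Mass: 2.088 × 84 = 175.4 g.

175 g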